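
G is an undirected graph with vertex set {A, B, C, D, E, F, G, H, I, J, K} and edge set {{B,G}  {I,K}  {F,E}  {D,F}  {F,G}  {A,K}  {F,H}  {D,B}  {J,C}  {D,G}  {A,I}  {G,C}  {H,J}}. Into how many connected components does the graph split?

Starting from A we can reach A, I, K. That is one component of size 3.
Starting from B we can reach B, C, D, E, F, G, H, J. That is one component of size 8.
Total: 2 components.

2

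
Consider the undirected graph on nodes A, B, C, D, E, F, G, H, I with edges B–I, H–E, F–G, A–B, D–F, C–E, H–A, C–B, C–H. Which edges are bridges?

B-I, D-F, F-G

The edges on the cycle C-H-A-B-C are not bridges since each lies on that cycle.
But removing D–F disconnects D from F; removing I–B disconnects I from B; removing G–F disconnects G from F — these are bridges.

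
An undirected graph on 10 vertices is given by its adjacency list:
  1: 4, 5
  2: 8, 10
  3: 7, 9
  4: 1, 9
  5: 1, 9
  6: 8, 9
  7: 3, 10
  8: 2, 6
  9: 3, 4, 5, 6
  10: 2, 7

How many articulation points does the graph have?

1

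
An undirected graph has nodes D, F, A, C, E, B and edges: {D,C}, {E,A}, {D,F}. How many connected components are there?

B is isolated — a component by itself.
Starting from A we can reach A, E. That is one component of size 2.
Starting from C we can reach C, D, F. That is one component of size 3.
Total: 3 components.

3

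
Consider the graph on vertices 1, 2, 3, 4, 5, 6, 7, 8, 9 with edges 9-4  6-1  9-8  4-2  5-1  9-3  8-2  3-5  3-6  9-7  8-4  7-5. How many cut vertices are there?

1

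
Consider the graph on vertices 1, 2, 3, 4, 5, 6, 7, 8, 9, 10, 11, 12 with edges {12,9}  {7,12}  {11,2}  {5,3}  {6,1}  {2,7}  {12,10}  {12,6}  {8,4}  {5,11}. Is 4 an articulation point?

Deleting 4 leaves 2 components (was 2), so 4 is not a cut vertex.

No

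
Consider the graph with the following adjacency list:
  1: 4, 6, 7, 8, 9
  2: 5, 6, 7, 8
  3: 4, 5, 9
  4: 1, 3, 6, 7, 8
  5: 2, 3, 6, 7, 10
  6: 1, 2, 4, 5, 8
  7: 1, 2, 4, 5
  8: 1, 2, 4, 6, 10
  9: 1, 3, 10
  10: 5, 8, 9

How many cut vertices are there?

0

Removing 7, for instance, still leaves 1 component. No single vertex removal increases the component count — the graph has no articulation points.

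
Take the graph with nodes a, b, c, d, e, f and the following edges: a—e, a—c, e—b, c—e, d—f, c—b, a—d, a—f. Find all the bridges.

none

The edges on the cycle a-d-f-a are not bridges since each lies on that cycle.
Every edge lies on some cycle, so there are no bridges.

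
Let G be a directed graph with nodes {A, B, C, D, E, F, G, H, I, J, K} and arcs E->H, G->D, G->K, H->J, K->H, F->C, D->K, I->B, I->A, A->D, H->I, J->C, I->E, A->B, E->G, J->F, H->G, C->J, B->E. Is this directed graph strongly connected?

There is no directed path from C to K, so the graph is not strongly connected.

No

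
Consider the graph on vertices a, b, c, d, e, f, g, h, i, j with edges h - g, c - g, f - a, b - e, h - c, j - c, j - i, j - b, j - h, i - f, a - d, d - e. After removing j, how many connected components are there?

With j gone, the remaining components are: {c, g, h}; {a, b, d, e, f, i}.
That is 2 components.

2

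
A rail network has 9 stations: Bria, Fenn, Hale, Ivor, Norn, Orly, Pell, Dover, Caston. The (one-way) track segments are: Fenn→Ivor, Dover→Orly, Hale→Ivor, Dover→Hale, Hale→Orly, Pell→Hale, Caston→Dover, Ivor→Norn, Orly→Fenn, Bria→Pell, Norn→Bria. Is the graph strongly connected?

No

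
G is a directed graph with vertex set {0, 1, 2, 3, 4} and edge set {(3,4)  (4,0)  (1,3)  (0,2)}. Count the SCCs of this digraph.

{2} is an SCC by itself.
{3} is an SCC by itself.
{4} is an SCC by itself.
{0} is an SCC by itself.
{1} is an SCC by itself.
That gives 5 strongly connected components.

5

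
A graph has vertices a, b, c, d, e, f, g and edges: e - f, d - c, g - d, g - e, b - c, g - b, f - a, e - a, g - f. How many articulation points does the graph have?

1

Removing g increases the component count from 1 to 2, so g is a cut vertex.
By contrast removing f leaves 1 component; it is not a cut vertex. No other vertex is a cut vertex either.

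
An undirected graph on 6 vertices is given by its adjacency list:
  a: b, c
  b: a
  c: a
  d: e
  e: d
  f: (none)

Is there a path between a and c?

From a we can reach a, b, c, which includes c.

Yes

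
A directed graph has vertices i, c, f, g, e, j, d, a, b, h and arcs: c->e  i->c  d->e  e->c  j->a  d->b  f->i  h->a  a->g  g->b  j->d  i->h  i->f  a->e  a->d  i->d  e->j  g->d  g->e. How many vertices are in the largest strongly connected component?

{a, c, d, e, g, j} are all mutually reachable — one SCC of size 6.
{f, i} are all mutually reachable — one SCC of size 2.
{b} is an SCC by itself.
{h} is an SCC by itself.
The largest has 6 vertices.

6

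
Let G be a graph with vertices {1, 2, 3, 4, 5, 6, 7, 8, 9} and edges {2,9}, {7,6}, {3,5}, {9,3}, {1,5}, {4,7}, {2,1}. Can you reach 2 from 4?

The component containing 4 is {4, 6, 7}, and 2 is not in it.

No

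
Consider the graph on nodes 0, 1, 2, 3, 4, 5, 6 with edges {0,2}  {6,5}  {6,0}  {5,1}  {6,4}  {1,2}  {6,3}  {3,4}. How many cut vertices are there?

Removing 6 increases the component count from 1 to 2, so 6 is a cut vertex.
By contrast removing 4 leaves 1 component; it is not a cut vertex. No other vertex is a cut vertex either.

1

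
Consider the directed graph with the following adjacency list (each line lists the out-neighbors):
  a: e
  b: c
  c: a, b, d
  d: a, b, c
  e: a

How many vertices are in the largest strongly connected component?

{b, c, d} are all mutually reachable — one SCC of size 3.
{a, e} are all mutually reachable — one SCC of size 2.
The largest has 3 vertices.

3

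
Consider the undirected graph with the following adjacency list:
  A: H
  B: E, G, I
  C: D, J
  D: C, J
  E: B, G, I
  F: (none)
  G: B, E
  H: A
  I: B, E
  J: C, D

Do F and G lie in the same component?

No

The component containing F is {F}, and G is not in it.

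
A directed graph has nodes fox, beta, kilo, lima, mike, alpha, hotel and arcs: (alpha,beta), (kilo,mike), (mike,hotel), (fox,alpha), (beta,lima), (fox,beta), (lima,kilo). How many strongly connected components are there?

7

{fox} is an SCC by itself.
{mike} is an SCC by itself.
{alpha} is an SCC by itself.
{kilo} is an SCC by itself.
{lima} is an SCC by itself.
(and 2 more singleton SCCs)
That gives 7 strongly connected components.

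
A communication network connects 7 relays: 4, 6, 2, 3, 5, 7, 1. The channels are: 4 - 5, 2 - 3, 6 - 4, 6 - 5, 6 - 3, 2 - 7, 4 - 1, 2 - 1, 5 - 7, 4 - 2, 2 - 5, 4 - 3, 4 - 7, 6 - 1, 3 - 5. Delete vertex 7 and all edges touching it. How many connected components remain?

1

With 7 gone, the remaining components are: {1, 2, 3, 4, 5, 6}.
That is 1 component.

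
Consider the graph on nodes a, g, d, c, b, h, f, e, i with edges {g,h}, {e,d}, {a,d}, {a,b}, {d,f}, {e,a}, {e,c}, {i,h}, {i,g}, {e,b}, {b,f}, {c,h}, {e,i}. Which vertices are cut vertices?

e

Removing e increases the component count from 1 to 2, so e is a cut vertex.
By contrast removing i leaves 1 component; it is not a cut vertex. No other vertex is a cut vertex either.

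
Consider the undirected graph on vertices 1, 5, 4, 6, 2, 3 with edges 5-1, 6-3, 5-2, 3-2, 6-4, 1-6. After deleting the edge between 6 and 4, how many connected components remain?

2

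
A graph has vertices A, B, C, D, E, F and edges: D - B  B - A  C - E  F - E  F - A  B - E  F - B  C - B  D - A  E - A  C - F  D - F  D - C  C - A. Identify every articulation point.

none

Removing D, for instance, still leaves 1 component. No single vertex removal increases the component count — the graph has no articulation points.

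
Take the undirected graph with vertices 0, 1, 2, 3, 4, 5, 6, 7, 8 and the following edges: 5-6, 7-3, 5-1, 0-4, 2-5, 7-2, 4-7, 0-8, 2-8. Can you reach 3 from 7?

Yes

From 7 we can reach 0, 1, 2, 3, 4, 5, 6, 7, 8, which includes 3.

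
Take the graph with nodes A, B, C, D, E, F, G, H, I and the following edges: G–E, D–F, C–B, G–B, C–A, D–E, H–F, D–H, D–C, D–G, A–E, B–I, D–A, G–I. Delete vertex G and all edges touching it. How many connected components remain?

1

With G gone, the remaining components are: {A, B, C, D, E, F, H, I}.
That is 1 component.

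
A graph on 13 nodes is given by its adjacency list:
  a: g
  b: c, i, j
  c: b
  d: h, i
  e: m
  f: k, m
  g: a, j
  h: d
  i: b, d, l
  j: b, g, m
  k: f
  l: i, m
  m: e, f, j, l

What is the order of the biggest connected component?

13

Starting from a we can reach a, b, c, d, e, f, g, h, i, j, k, l, m. That is one component of size 13.
The largest has 13 vertices.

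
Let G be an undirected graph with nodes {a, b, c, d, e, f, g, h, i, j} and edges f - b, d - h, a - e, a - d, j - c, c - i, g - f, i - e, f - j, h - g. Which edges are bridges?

The edges on the cycle a-d-h-g-f-j-c-i-e-a are not bridges since each lies on that cycle.
But removing b - f disconnects b from f — this is a bridge.

b-f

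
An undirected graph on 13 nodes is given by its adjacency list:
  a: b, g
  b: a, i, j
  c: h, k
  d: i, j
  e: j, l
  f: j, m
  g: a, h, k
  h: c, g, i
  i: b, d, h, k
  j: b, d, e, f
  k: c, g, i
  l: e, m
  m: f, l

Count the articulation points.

Removing j increases the component count from 1 to 2, so j is a cut vertex.
By contrast removing k leaves 1 component; it is not a cut vertex. No other vertex is a cut vertex either.

1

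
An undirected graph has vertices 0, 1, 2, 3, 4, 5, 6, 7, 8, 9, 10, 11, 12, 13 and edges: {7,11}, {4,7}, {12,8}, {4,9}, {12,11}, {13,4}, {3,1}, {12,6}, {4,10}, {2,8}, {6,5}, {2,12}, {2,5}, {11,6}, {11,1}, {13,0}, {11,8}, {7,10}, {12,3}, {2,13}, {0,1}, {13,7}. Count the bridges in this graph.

1

The edges on the cycle 13-4-7-13 are not bridges since each lies on that cycle.
But removing 4—9 disconnects 4 from 9 — this is a bridge.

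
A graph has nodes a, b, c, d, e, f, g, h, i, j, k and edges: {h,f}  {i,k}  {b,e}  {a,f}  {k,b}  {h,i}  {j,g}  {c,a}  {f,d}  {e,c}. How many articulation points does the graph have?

1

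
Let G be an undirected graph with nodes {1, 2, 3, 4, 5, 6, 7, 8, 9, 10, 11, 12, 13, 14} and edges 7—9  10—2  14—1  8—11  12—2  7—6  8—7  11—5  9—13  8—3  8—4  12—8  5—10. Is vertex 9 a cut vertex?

Yes

Deleting 9 raises the number of components from 2 to 3, so 9 is a cut vertex.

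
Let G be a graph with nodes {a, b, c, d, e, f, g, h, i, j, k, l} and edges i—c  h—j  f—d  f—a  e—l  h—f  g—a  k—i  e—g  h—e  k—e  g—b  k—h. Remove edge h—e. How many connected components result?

1

h and e are still connected via h-k-e, so the component count stays at 1.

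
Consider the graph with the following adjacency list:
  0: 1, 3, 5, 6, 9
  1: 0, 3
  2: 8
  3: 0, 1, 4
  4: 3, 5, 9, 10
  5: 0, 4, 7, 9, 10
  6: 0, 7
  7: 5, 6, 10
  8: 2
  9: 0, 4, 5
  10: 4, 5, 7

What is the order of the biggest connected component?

Starting from 2 we can reach 2, 8. That is one component of size 2.
Starting from 0 we can reach 0, 1, 3, 4, 5, 6, 7, 9, 10. That is one component of size 9.
The largest has 9 vertices.

9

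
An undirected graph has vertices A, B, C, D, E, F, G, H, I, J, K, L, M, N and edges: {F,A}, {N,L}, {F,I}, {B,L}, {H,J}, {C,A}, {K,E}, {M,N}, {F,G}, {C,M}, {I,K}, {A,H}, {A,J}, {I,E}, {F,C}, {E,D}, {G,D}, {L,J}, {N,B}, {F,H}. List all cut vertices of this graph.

Removing F increases the component count from 1 to 2, so F is a cut vertex.
By contrast removing I leaves 1 component; it is not a cut vertex. No other vertex is a cut vertex either.

F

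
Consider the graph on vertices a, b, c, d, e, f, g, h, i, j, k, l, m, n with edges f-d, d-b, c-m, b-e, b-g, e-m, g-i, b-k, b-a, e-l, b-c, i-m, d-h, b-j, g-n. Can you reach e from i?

Yes

From i we can reach a, b, c, d, e, f, g, h, i, j, k, l, m, n, which includes e.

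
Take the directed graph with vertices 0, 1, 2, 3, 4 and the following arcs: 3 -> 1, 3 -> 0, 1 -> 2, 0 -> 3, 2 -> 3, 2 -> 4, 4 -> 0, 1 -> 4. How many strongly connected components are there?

1

{0, 1, 2, 3, 4} are all mutually reachable — one SCC of size 5.
That gives 1 strongly connected component.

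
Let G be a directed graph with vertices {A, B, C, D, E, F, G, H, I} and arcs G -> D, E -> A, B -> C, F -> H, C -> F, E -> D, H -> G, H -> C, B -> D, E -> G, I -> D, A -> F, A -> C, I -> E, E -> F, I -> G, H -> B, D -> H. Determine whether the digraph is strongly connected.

There is no directed path from C to E, so the graph is not strongly connected.

No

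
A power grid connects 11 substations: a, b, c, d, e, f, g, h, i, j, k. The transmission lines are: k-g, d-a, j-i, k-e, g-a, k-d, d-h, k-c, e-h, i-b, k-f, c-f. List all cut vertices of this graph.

i, k

Removing i increases the component count from 2 to 3, so i is a cut vertex.
Removing k increases the component count from 2 to 3, so k is a cut vertex.
By contrast removing d leaves 2 components; it is not a cut vertex. No other vertex is a cut vertex either.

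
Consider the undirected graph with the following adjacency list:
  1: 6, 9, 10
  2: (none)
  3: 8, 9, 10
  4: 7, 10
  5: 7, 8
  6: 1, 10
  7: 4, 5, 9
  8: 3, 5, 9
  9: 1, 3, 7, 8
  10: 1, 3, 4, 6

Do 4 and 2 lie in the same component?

The component containing 4 is {1, 3, 4, 5, 6, 7, 8, 9, 10}, and 2 is not in it.

No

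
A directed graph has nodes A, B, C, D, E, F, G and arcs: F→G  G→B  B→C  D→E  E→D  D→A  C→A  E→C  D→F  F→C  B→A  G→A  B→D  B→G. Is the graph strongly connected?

No

There is no directed path from C to D, so the graph is not strongly connected.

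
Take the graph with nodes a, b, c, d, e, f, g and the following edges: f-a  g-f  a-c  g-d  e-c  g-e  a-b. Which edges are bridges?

a-b, d-g

The edges on the cycle g-e-c-a-f-g are not bridges since each lies on that cycle.
But removing a-b disconnects a from b; removing d-g disconnects d from g — these are bridges.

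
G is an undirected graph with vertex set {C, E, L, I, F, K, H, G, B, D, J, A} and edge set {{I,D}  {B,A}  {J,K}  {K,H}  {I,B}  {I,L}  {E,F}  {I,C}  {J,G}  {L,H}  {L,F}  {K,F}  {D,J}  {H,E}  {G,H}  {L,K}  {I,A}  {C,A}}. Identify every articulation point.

Removing I increases the component count from 1 to 2, so I is a cut vertex.
By contrast removing C leaves 1 component; it is not a cut vertex. No other vertex is a cut vertex either.

I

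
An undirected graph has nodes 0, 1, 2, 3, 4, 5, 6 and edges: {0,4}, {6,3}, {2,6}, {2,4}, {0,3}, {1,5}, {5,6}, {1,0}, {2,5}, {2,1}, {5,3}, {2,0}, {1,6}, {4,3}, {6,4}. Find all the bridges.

none

The edges on the cycle 2-1-6-2 are not bridges since each lies on that cycle.
Every edge lies on some cycle, so there are no bridges.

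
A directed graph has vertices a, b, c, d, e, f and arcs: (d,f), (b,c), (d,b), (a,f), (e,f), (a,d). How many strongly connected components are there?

6

{d} is an SCC by itself.
{c} is an SCC by itself.
{a} is an SCC by itself.
{e} is an SCC by itself.
{f} is an SCC by itself.
(and 1 more singleton SCC)
That gives 6 strongly connected components.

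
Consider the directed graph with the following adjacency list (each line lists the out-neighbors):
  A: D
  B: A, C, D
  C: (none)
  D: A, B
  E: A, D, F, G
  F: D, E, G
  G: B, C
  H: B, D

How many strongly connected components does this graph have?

5

{A, B, D} are all mutually reachable — one SCC of size 3.
{E, F} are all mutually reachable — one SCC of size 2.
{H} is an SCC by itself.
{G} is an SCC by itself.
{C} is an SCC by itself.
That gives 5 strongly connected components.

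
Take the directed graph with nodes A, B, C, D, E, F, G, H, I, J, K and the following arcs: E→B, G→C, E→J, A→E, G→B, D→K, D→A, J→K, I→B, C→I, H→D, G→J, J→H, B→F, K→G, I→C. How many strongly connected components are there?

4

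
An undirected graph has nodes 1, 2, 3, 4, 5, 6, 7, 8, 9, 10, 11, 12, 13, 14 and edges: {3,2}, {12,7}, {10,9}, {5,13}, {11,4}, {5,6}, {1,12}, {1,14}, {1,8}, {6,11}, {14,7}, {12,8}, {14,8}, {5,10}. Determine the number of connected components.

3

Starting from 2 we can reach 2, 3. That is one component of size 2.
Starting from 1 we can reach 1, 7, 8, 12, 14. That is one component of size 5.
Starting from 4 we can reach 4, 5, 6, 9, 10, 11, 13. That is one component of size 7.
Total: 3 components.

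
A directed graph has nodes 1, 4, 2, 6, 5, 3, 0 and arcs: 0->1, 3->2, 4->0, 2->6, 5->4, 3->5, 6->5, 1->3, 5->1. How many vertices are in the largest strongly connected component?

7

{0, 1, 2, 3, 4, 5, 6} are all mutually reachable — one SCC of size 7.
The largest has 7 vertices.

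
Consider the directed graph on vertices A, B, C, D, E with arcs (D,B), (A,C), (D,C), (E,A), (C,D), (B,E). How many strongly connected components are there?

1

{A, B, C, D, E} are all mutually reachable — one SCC of size 5.
That gives 1 strongly connected component.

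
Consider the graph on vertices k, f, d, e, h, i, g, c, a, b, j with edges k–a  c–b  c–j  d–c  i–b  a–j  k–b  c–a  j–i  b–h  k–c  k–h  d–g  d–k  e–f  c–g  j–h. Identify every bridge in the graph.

e-f

The edges on the cycle d-k-c-g-d are not bridges since each lies on that cycle.
But removing e–f disconnects e from f — this is a bridge.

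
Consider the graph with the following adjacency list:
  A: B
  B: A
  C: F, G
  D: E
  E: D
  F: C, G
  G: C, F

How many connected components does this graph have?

Starting from A we can reach A, B. That is one component of size 2.
Starting from D we can reach D, E. That is one component of size 2.
Starting from C we can reach C, F, G. That is one component of size 3.
Total: 3 components.

3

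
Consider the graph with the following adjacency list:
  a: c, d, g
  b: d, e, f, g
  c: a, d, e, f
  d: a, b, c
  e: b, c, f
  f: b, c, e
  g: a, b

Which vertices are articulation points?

none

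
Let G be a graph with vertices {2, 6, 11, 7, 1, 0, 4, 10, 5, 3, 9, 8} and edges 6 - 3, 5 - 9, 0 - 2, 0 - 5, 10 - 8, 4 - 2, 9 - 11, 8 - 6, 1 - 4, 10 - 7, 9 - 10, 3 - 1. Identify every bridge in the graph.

The edges on the cycle 0-5-9-10-8-6-3-1-4-2-0 are not bridges since each lies on that cycle.
But removing 7 - 10 disconnects 7 from 10; removing 9 - 11 disconnects 9 from 11 — these are bridges.

10-7, 11-9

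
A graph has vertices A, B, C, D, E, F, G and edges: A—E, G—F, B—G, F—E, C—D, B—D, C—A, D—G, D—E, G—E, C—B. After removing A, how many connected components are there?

1

With A gone, the remaining components are: {B, C, D, E, F, G}.
That is 1 component.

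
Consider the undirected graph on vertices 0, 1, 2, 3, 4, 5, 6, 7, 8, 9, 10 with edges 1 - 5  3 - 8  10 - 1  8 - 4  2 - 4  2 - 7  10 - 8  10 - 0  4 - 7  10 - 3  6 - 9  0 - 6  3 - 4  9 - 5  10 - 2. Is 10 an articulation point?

Deleting 10 raises the number of components from 1 to 2, so 10 is a cut vertex.

Yes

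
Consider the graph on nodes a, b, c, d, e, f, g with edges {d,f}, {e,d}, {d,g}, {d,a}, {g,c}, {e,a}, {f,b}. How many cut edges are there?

The edges on the cycle e-d-a-e are not bridges since each lies on that cycle.
But removing g—c disconnects g from c; removing d—g disconnects d from g; removing d—f disconnects d from f; removing f—b disconnects f from b — these are bridges.
That makes 4 bridges.

4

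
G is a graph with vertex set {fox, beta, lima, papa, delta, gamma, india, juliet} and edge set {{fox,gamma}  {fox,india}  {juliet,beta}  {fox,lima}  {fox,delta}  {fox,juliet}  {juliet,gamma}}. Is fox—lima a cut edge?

Removing fox—lima leaves no path between fox and lima: the component count goes from 2 to 3. So it is a bridge.

Yes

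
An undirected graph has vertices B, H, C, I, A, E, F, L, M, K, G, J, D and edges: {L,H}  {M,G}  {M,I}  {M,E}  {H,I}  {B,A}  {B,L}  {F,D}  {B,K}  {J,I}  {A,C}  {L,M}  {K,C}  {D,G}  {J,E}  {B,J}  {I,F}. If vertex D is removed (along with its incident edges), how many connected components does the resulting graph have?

With D gone, the remaining components are: {A, B, C, E, F, G, H, I, J, K, L, M}.
That is 1 component.

1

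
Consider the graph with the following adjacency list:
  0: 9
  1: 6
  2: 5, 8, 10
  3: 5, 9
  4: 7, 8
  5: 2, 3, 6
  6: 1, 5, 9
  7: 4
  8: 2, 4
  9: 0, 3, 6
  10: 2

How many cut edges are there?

7

The edges on the cycle 5-6-9-3-5 are not bridges since each lies on that cycle.
But removing 5-2 disconnects 5 from 2; removing 2-8 disconnects 2 from 8; removing 4-8 disconnects 4 from 8; removing 7-4 disconnects 7 from 4 — these are bridges.
In total 7 edges are bridges.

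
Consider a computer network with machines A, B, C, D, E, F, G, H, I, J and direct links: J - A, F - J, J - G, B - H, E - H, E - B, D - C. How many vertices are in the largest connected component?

I is isolated — a component by itself.
Starting from C we can reach C, D. That is one component of size 2.
Starting from B we can reach B, E, H. That is one component of size 3.
Starting from A we can reach A, F, G, J. That is one component of size 4.
The largest has 4 vertices.

4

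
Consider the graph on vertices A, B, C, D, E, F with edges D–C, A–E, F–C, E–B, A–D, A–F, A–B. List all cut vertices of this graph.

A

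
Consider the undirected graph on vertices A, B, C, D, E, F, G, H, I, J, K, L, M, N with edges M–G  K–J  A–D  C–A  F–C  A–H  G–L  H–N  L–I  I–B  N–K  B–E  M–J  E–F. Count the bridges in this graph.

1

The edges on the cycle M-G-L-I-B-E-F-C-A-H-N-K-J-M are not bridges since each lies on that cycle.
But removing A–D disconnects A from D — this is a bridge.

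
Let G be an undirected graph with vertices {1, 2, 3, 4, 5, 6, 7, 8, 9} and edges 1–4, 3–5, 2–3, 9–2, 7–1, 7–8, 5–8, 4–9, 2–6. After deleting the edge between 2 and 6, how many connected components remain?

Before removal there is 1 component.
2–6 is a bridge — removing it separates 2's side from 6's side.
After removal: 2 components.

2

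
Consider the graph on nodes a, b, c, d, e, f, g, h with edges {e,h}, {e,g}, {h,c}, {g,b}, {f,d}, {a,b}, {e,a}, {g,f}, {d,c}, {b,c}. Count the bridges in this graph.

The edges on the cycle e-g-f-d-c-h-e are not bridges since each lies on that cycle.
Every edge lies on some cycle, so there are no bridges.

0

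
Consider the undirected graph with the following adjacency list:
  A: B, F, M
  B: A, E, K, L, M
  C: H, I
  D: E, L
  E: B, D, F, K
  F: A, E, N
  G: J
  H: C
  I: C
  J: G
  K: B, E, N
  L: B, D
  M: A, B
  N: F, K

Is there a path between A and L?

From A we can reach A, B, D, E, F, K, L, M, N, which includes L.

Yes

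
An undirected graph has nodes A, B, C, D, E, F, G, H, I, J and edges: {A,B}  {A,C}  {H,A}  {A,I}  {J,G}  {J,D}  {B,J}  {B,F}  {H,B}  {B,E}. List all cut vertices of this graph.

A, B, J

Removing A increases the component count from 1 to 3, so A is a cut vertex.
Removing B increases the component count from 1 to 4, so B is a cut vertex.
Removing J increases the component count from 1 to 3, so J is a cut vertex.
By contrast removing C leaves 1 component; it is not a cut vertex. No other vertex is a cut vertex either.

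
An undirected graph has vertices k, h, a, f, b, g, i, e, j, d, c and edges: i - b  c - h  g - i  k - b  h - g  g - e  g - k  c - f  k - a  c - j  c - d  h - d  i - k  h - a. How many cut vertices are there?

Removing c increases the component count from 1 to 3, so c is a cut vertex.
Removing g increases the component count from 1 to 2, so g is a cut vertex.
Removing h increases the component count from 1 to 2, so h is a cut vertex.
By contrast removing d leaves 1 component; it is not a cut vertex. No other vertex is a cut vertex either.

3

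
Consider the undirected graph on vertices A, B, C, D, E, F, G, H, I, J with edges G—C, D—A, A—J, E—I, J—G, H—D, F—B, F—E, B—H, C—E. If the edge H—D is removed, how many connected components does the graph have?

1

H and D are still connected via H-B-F-E-C-G-J-A-D, so the component count stays at 1.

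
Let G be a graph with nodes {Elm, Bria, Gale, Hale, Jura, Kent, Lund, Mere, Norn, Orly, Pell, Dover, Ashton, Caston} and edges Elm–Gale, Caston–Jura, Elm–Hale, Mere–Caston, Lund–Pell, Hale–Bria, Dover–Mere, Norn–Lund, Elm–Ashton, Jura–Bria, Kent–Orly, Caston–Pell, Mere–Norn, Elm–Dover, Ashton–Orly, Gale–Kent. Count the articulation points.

Removing Elm increases the component count from 1 to 2, so Elm is a cut vertex.
By contrast removing Orly leaves 1 component; it is not a cut vertex. No other vertex is a cut vertex either.

1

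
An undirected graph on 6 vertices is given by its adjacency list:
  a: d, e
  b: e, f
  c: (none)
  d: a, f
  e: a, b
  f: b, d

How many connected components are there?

c is isolated — a component by itself.
Starting from a we can reach a, b, d, e, f. That is one component of size 5.
Total: 2 components.

2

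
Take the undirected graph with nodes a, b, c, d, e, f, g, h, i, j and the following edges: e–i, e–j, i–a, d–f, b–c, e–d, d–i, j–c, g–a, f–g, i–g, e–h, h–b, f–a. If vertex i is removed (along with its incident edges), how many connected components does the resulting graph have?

1

With i gone, the remaining components are: {a, b, c, d, e, f, g, h, j}.
That is 1 component.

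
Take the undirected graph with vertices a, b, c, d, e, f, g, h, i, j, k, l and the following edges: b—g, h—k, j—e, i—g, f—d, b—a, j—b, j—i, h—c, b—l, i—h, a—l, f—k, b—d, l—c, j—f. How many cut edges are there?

The edges on the cycle j-b-g-i-j are not bridges since each lies on that cycle.
But removing j—e disconnects j from e — this is a bridge.

1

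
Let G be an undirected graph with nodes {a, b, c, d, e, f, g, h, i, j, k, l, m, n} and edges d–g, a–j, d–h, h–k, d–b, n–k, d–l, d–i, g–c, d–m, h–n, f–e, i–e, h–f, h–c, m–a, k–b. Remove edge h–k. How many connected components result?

1

h and k are still connected via h-n-k, so the component count stays at 1.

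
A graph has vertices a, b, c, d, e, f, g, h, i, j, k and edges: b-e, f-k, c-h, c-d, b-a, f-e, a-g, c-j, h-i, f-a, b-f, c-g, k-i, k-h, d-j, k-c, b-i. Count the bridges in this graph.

0

The edges on the cycle k-c-h-i-k are not bridges since each lies on that cycle.
Every edge lies on some cycle, so there are no bridges.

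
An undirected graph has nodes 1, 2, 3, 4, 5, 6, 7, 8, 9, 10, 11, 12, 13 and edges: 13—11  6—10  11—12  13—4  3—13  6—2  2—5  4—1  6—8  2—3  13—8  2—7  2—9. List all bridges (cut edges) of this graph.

The edges on the cycle 6-2-3-13-8-6 are not bridges since each lies on that cycle.
But removing 4—13 disconnects 4 from 13; removing 2—5 disconnects 2 from 5; removing 11—12 disconnects 11 from 12; removing 13—11 disconnects 13 from 11 — these are bridges.
In total 8 edges are bridges.

1-4, 10-6, 11-12, 11-13, 13-4, 2-5, 2-7, 2-9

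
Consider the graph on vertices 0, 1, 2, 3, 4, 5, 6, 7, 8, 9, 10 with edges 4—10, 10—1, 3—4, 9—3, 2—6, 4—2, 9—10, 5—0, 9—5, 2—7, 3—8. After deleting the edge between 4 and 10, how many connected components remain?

1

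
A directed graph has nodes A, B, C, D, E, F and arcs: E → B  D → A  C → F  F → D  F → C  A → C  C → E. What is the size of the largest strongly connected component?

4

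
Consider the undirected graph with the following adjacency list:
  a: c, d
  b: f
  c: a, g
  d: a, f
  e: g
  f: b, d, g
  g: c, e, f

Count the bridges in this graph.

2

The edges on the cycle d-f-g-c-a-d are not bridges since each lies on that cycle.
But removing f-b disconnects f from b; removing g-e disconnects g from e — these are bridges.
That makes 2 bridges.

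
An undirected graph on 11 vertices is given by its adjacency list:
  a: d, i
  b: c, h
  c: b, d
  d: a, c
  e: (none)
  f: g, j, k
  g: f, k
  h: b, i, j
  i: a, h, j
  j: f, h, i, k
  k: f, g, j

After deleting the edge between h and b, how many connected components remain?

2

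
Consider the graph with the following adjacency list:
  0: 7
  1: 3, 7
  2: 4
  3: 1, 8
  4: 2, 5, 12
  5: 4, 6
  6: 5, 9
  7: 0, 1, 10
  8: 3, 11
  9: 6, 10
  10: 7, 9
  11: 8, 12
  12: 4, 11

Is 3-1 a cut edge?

After removing 3-1, the path 3-8-11-12-4-5-6-9-10-7-1 still connects them, so the edge is not a bridge.

No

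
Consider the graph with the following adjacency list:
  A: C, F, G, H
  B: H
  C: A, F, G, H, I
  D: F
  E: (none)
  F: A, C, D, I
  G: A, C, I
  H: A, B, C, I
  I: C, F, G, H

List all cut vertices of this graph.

Removing F increases the component count from 2 to 3, so F is a cut vertex.
Removing H increases the component count from 2 to 3, so H is a cut vertex.
By contrast removing A leaves 2 components; it is not a cut vertex. No other vertex is a cut vertex either.

F, H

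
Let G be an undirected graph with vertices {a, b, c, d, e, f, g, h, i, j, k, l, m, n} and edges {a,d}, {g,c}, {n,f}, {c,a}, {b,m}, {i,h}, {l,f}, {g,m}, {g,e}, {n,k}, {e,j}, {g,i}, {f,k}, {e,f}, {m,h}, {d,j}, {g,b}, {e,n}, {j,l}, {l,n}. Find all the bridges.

none

The edges on the cycle l-n-k-f-l are not bridges since each lies on that cycle.
Every edge lies on some cycle, so there are no bridges.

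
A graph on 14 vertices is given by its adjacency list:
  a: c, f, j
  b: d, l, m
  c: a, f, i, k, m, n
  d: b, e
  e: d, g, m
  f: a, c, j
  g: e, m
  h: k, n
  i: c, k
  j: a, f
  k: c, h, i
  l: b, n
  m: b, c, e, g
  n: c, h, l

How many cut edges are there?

The edges on the cycle c-i-k-c are not bridges since each lies on that cycle.
Every edge lies on some cycle, so there are no bridges.

0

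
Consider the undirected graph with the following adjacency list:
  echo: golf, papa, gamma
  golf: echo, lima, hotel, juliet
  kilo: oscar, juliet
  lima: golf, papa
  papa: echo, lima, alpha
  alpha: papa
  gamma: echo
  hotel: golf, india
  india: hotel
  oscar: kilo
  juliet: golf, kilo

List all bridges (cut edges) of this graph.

alpha-papa, echo-gamma, golf-hotel, golf-juliet, hotel-india, juliet-kilo, kilo-oscar

The edges on the cycle echo-golf-lima-papa-echo are not bridges since each lies on that cycle.
But removing kilo-oscar disconnects kilo from oscar; removing echo-gamma disconnects echo from gamma; removing juliet-kilo disconnects juliet from kilo; removing juliet-golf disconnects juliet from golf — these are bridges.
In total 7 edges are bridges.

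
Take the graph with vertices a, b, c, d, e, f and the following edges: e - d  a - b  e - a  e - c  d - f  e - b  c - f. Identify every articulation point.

e

Removing e increases the component count from 1 to 2, so e is a cut vertex.
By contrast removing d leaves 1 component; it is not a cut vertex. No other vertex is a cut vertex either.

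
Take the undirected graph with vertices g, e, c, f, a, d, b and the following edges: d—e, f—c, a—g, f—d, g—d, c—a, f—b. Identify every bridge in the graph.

The edges on the cycle f-c-a-g-d-f are not bridges since each lies on that cycle.
But removing d—e disconnects d from e; removing f—b disconnects f from b — these are bridges.

b-f, d-e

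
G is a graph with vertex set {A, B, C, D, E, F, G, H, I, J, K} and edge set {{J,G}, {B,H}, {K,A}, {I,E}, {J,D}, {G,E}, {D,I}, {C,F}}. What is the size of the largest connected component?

Starting from B we can reach B, H. That is one component of size 2.
Starting from A we can reach A, K. That is one component of size 2.
Starting from C we can reach C, F. That is one component of size 2.
Starting from D we can reach D, E, G, I, J. That is one component of size 5.
The largest has 5 vertices.

5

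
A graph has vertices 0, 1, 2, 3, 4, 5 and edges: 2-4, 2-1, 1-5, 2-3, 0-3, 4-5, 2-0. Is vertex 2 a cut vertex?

Yes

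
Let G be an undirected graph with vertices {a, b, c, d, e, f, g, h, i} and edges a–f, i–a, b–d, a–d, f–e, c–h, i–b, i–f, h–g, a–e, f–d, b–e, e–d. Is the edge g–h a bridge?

Yes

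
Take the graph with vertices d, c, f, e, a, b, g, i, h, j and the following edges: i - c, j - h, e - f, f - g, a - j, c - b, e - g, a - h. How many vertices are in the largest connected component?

3

d is isolated — a component by itself.
Starting from a we can reach a, h, j. That is one component of size 3.
Starting from b we can reach b, c, i. That is one component of size 3.
Starting from e we can reach e, f, g. That is one component of size 3.
The largest has 3 vertices.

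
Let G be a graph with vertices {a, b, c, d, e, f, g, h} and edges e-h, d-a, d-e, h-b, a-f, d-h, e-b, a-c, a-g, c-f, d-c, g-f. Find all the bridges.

none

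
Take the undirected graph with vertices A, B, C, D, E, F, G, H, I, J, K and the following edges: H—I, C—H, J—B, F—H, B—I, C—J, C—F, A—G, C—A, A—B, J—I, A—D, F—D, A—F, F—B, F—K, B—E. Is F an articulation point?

Deleting F raises the number of components from 1 to 2, so F is a cut vertex.

Yes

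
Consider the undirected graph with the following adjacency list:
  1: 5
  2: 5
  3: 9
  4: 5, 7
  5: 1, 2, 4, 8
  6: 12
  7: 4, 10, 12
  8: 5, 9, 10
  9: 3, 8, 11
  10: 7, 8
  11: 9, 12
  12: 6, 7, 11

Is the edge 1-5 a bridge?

Yes

Removing 1-5 leaves no path between 1 and 5: the component count goes from 1 to 2. So it is a bridge.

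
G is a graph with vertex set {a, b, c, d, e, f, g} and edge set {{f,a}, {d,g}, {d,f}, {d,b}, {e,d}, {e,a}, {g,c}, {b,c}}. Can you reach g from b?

Yes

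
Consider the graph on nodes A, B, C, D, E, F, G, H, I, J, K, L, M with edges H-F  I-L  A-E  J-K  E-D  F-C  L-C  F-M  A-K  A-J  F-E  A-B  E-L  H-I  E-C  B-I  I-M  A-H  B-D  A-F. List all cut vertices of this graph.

A

Removing A increases the component count from 2 to 3, so A is a cut vertex.
By contrast removing E leaves 2 components; it is not a cut vertex. No other vertex is a cut vertex either.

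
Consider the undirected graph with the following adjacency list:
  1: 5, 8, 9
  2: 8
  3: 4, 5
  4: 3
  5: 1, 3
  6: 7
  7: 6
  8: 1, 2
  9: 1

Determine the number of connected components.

Starting from 6 we can reach 6, 7. That is one component of size 2.
Starting from 1 we can reach 1, 2, 3, 4, 5, 8, 9. That is one component of size 7.
Total: 2 components.

2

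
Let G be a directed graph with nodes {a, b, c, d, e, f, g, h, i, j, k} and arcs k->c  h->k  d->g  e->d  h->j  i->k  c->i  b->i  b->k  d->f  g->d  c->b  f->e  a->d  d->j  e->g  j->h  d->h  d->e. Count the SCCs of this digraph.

4

{d, e, f, g} are all mutually reachable — one SCC of size 4.
{b, c, i, k} are all mutually reachable — one SCC of size 4.
{h, j} are all mutually reachable — one SCC of size 2.
{a} is an SCC by itself.
That gives 4 strongly connected components.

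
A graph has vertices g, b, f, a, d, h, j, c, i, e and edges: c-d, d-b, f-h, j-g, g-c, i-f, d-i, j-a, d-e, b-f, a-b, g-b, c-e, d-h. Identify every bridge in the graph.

none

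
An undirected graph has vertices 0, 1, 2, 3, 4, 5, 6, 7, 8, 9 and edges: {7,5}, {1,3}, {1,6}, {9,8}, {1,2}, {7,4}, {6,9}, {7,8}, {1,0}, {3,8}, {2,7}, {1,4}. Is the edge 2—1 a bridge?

No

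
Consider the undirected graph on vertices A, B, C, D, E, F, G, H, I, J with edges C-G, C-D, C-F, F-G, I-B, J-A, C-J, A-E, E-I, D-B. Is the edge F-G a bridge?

After removing F-G, the path F-C-G still connects them, so the edge is not a bridge.

No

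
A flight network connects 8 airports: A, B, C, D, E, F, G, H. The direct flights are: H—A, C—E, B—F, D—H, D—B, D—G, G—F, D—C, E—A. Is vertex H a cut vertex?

No

Deleting H leaves 1 component (was 1) (its neighbors A, D remain connected to each other), so H is not a cut vertex.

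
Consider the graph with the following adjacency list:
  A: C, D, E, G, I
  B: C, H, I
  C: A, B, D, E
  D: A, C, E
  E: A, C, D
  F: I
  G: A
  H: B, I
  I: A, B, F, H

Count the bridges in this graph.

2

The edges on the cycle A-C-B-I-A are not bridges since each lies on that cycle.
But removing G-A disconnects G from A; removing F-I disconnects F from I — these are bridges.
That makes 2 bridges.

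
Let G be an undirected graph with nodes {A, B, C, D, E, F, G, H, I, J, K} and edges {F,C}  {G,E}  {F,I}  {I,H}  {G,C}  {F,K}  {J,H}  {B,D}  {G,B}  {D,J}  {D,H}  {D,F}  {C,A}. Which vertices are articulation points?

Removing C increases the component count from 1 to 2, so C is a cut vertex.
Removing F increases the component count from 1 to 2, so F is a cut vertex.
Removing G increases the component count from 1 to 2, so G is a cut vertex.
By contrast removing A leaves 1 component; it is not a cut vertex. No other vertex is a cut vertex either.

C, F, G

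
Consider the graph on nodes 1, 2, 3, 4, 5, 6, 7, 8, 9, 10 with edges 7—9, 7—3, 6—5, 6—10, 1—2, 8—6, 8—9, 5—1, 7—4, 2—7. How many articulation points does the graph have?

Removing 6 increases the component count from 1 to 2, so 6 is a cut vertex.
Removing 7 increases the component count from 1 to 3, so 7 is a cut vertex.
By contrast removing 4 leaves 1 component; it is not a cut vertex. No other vertex is a cut vertex either.

2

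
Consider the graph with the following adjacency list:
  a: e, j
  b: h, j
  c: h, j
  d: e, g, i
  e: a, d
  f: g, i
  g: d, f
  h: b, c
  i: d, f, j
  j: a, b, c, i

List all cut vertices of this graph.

j

Removing j increases the component count from 1 to 2, so j is a cut vertex.
By contrast removing e leaves 1 component; it is not a cut vertex. No other vertex is a cut vertex either.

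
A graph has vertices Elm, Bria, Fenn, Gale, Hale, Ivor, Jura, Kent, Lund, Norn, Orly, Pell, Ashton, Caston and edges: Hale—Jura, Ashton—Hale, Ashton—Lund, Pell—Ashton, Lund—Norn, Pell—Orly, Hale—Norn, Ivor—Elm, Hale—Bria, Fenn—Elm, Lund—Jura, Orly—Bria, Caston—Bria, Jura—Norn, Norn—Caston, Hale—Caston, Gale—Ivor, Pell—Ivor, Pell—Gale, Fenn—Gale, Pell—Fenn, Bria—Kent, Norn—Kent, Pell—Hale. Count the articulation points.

1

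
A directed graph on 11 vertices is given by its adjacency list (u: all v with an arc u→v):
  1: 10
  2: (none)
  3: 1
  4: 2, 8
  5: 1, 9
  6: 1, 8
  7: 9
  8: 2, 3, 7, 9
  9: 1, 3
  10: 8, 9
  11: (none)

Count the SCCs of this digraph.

6

{1, 3, 7, 8, 9, 10} are all mutually reachable — one SCC of size 6.
{4} is an SCC by itself.
{5} is an SCC by itself.
{6} is an SCC by itself.
{2} is an SCC by itself.
(and 1 more singleton SCC)
That gives 6 strongly connected components.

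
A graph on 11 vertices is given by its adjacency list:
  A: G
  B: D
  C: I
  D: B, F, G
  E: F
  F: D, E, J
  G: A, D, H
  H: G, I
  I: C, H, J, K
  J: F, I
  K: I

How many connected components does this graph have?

1

Starting from A we can reach A, B, C, D, E, F, G, H, I, J, K. That is one component of size 11.
Total: 1 component.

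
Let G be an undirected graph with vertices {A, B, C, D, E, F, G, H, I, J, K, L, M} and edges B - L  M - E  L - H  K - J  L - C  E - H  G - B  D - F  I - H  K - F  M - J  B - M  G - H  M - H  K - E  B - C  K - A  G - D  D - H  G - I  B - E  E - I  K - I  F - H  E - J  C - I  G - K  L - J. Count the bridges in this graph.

The edges on the cycle G-D-F-H-E-B-G are not bridges since each lies on that cycle.
But removing A - K disconnects A from K — this is a bridge.

1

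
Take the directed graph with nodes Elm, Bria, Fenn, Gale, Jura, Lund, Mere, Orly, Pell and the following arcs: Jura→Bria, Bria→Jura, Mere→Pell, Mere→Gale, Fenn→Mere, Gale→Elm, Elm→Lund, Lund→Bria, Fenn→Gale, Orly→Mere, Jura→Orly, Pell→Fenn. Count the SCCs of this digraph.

{Elm, Bria, Fenn, Gale, Jura, Lund, Mere, Orly, Pell} are all mutually reachable — one SCC of size 9.
That gives 1 strongly connected component.

1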